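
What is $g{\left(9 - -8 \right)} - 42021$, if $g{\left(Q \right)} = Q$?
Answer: $-42004$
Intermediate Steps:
$g{\left(9 - -8 \right)} - 42021 = \left(9 - -8\right) - 42021 = \left(9 + 8\right) - 42021 = 17 - 42021 = -42004$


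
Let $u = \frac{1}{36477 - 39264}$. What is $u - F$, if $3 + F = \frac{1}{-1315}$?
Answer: $\frac{10996187}{3664905} \approx 3.0004$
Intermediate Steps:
$u = - \frac{1}{2787}$ ($u = \frac{1}{36477 - 39264} = \frac{1}{-2787} = - \frac{1}{2787} \approx -0.00035881$)
$F = - \frac{3946}{1315}$ ($F = -3 + \frac{1}{-1315} = -3 - \frac{1}{1315} = - \frac{3946}{1315} \approx -3.0008$)
$u - F = - \frac{1}{2787} - - \frac{3946}{1315} = - \frac{1}{2787} + \frac{3946}{1315} = \frac{10996187}{3664905}$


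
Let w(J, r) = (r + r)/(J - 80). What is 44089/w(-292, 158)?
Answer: -4100277/79 ≈ -51902.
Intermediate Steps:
w(J, r) = 2*r/(-80 + J) (w(J, r) = (2*r)/(-80 + J) = 2*r/(-80 + J))
44089/w(-292, 158) = 44089/((2*158/(-80 - 292))) = 44089/((2*158/(-372))) = 44089/((2*158*(-1/372))) = 44089/(-79/93) = 44089*(-93/79) = -4100277/79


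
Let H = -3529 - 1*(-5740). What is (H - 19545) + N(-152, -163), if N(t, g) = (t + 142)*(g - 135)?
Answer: -14354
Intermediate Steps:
H = 2211 (H = -3529 + 5740 = 2211)
N(t, g) = (-135 + g)*(142 + t) (N(t, g) = (142 + t)*(-135 + g) = (-135 + g)*(142 + t))
(H - 19545) + N(-152, -163) = (2211 - 19545) + (-19170 - 135*(-152) + 142*(-163) - 163*(-152)) = -17334 + (-19170 + 20520 - 23146 + 24776) = -17334 + 2980 = -14354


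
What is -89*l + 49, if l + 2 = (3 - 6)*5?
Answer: 1562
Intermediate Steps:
l = -17 (l = -2 + (3 - 6)*5 = -2 - 3*5 = -2 - 15 = -17)
-89*l + 49 = -89*(-17) + 49 = 1513 + 49 = 1562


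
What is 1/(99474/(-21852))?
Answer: -3642/16579 ≈ -0.21968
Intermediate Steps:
1/(99474/(-21852)) = 1/(99474*(-1/21852)) = 1/(-16579/3642) = -3642/16579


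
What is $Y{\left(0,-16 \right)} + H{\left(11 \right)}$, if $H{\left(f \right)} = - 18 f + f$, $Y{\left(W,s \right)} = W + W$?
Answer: $-187$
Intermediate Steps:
$Y{\left(W,s \right)} = 2 W$
$H{\left(f \right)} = - 17 f$
$Y{\left(0,-16 \right)} + H{\left(11 \right)} = 2 \cdot 0 - 187 = 0 - 187 = -187$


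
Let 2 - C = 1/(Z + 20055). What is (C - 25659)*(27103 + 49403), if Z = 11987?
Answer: -31447852313535/16021 ≈ -1.9629e+9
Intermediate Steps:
C = 64083/32042 (C = 2 - 1/(11987 + 20055) = 2 - 1/32042 = 64083/32042 ≈ 2.0000)
(C - 25659)*(27103 + 49403) = (64083/32042 - 25659)*(27103 + 49403) = -822101595/32042*76506 = -31447852313535/16021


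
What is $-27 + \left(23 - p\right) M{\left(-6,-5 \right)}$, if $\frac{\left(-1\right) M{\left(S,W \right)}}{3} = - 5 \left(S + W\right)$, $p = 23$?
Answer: $-27$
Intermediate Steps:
$M{\left(S,W \right)} = 15 S + 15 W$ ($M{\left(S,W \right)} = - 3 \left(- 5 \left(S + W\right)\right) = - 3 \left(- 5 S - 5 W\right) = 15 S + 15 W$)
$-27 + \left(23 - p\right) M{\left(-6,-5 \right)} = -27 + \left(23 - 23\right) \left(15 \left(-6\right) + 15 \left(-5\right)\right) = -27 + \left(23 - 23\right) \left(-90 - 75\right) = -27 + 0 \left(-165\right) = -27 + 0 = -27$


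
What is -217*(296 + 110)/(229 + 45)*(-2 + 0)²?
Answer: -176204/137 ≈ -1286.2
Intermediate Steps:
-217*(296 + 110)/(229 + 45)*(-2 + 0)² = -217*406/274*(-2)² = -217*406*(1/274)*4 = -44051*4/137 = -217*812/137 = -176204/137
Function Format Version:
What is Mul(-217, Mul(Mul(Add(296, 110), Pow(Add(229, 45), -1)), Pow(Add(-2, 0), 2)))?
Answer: Rational(-176204, 137) ≈ -1286.2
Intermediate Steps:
Mul(-217, Mul(Mul(Add(296, 110), Pow(Add(229, 45), -1)), Pow(Add(-2, 0), 2))) = Mul(-217, Mul(Mul(406, Pow(274, -1)), Pow(-2, 2))) = Mul(-217, Mul(Mul(406, Rational(1, 274)), 4)) = Mul(-217, Mul(Rational(203, 137), 4)) = Mul(-217, Rational(812, 137)) = Rational(-176204, 137)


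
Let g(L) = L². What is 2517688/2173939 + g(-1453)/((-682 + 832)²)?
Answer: 4646287562251/48913627500 ≈ 94.990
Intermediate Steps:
2517688/2173939 + g(-1453)/((-682 + 832)²) = 2517688/2173939 + (-1453)²/((-682 + 832)²) = 2517688*(1/2173939) + 2111209/(150²) = 2517688/2173939 + 2111209/22500 = 4646287562251/48913627500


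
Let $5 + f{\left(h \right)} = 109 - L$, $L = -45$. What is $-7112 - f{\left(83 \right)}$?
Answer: $-7261$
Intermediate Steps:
$f{\left(h \right)} = 149$ ($f{\left(h \right)} = -5 + \left(109 - -45\right) = -5 + \left(109 + 45\right) = -5 + 154 = 149$)
$-7112 - f{\left(83 \right)} = -7112 - 149 = -7261$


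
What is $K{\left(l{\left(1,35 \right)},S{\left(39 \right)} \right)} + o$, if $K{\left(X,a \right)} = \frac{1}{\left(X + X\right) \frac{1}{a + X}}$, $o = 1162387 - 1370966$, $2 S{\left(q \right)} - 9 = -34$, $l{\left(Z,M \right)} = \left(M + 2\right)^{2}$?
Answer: $- \frac{1142175891}{5476} \approx -2.0858 \cdot 10^{5}$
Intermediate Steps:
$l{\left(Z,M \right)} = \left(2 + M\right)^{2}$
$S{\left(q \right)} = - \frac{25}{2}$ ($S{\left(q \right)} = \frac{9}{2} + \frac{1}{2} \left(-34\right) = \frac{9}{2} - 17 = - \frac{25}{2}$)
$o = -208579$ ($o = 1162387 - 1370966 = -208579$)
$K{\left(X,a \right)} = \frac{X + a}{2 X}$ ($K{\left(X,a \right)} = \frac{1}{2 X \frac{1}{X + a}} = \frac{X + a}{2 X}$)
$K{\left(l{\left(1,35 \right)},S{\left(39 \right)} \right)} + o = \frac{\left(2 + 35\right)^{2} - \frac{25}{2}}{2 \left(2 + 35\right)^{2}} - 208579 = \frac{37^{2} - \frac{25}{2}}{2 \cdot 37^{2}} - 208579 = \frac{1369 - \frac{25}{2}}{2 \cdot 1369} - 208579 = \frac{1}{2} \cdot \frac{1}{1369} \cdot \frac{2713}{2} - 208579 = \frac{2713}{5476} - 208579 = - \frac{1142175891}{5476}$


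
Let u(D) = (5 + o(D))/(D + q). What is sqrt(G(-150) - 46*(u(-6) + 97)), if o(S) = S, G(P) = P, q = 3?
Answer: I*sqrt(41646)/3 ≈ 68.025*I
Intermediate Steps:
u(D) = (5 + D)/(3 + D) (u(D) = (5 + D)/(D + 3) = (5 + D)/(3 + D))
sqrt(G(-150) - 46*(u(-6) + 97)) = sqrt(-150 - 46*((5 - 6)/(3 - 6) + 97)) = sqrt(-150 - 46*(-1/(-3) + 97)) = sqrt(-150 - 46*(-1/3*(-1) + 97)) = sqrt(-150 - 46*(1/3 + 97)) = sqrt(-150 - 46*292/3) = sqrt(-150 - 13432/3) = sqrt(-13882/3) = I*sqrt(41646)/3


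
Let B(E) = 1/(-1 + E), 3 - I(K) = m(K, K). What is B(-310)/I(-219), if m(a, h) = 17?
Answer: 1/4354 ≈ 0.00022967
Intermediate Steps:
I(K) = -14 (I(K) = 3 - 1*17 = 3 - 17 = -14)
B(-310)/I(-219) = 1/(-1 - 310*(-14)) = -1/14/(-311) = -1/311*(-1/14) = 1/4354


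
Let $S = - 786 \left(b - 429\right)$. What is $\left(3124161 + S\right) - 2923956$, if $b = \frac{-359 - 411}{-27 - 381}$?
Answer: $\frac{18221131}{34} \approx 5.3592 \cdot 10^{5}$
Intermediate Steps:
$b = \frac{385}{204}$ ($b = - \frac{770}{-408} = \left(-770\right) \left(- \frac{1}{408}\right) = \frac{385}{204} \approx 1.8873$)
$S = \frac{11414161}{34}$ ($S = - 786 \left(\frac{385}{204} - 429\right) = \left(-786\right) \left(- \frac{87131}{204}\right) = \frac{11414161}{34} \approx 3.3571 \cdot 10^{5}$)
$\left(3124161 + S\right) - 2923956 = \left(3124161 + \frac{11414161}{34}\right) - 2923956 = \frac{117635635}{34} - 2923956 = \frac{18221131}{34}$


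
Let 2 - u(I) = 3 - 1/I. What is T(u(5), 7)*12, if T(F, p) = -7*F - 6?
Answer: -24/5 ≈ -4.8000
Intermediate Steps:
u(I) = -1 + 1/I (u(I) = 2 - (3 - 1/I) = 2 + (-3 + 1/I) = -1 + 1/I)
T(F, p) = -6 - 7*F
T(u(5), 7)*12 = (-6 - 7*(1 - 1*5)/5)*12 = (-6 - 7*(1 - 5)/5)*12 = (-6 - 7*(-4)/5)*12 = (-6 - 7*(-4/5))*12 = (-6 + 28/5)*12 = -2/5*12 = -24/5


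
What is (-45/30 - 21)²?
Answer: 2025/4 ≈ 506.25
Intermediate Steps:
(-45/30 - 21)² = (-45*1/30 - 21)² = (-3/2 - 21)² = (-45/2)² = 2025/4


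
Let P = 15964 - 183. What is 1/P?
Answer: 1/15781 ≈ 6.3367e-5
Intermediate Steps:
P = 15781
1/P = 1/15781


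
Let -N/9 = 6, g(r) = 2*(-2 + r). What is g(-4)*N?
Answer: 648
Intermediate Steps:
g(r) = -4 + 2*r
N = -54 (N = -9*6 = -54)
g(-4)*N = (-4 + 2*(-4))*(-54) = (-4 - 8)*(-54) = -12*(-54) = 648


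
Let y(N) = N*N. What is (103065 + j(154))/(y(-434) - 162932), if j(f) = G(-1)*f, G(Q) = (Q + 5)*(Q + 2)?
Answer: 103681/25424 ≈ 4.0781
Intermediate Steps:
y(N) = N**2
G(Q) = (2 + Q)*(5 + Q) (G(Q) = (5 + Q)*(2 + Q) = (2 + Q)*(5 + Q))
j(f) = 4*f (j(f) = (10 + (-1)**2 + 7*(-1))*f = (10 + 1 - 7)*f = 4*f)
(103065 + j(154))/(y(-434) - 162932) = (103065 + 4*154)/((-434)**2 - 162932) = (103065 + 616)/(188356 - 162932) = 103681/25424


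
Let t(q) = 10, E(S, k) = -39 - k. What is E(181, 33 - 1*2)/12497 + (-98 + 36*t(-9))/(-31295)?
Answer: -5464864/391093615 ≈ -0.013973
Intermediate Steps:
E(181, 33 - 1*2)/12497 + (-98 + 36*t(-9))/(-31295) = (-39 - (33 - 1*2))/12497 + (-98 + 36*10)/(-31295) = (-39 - (33 - 2))*(1/12497) + (-98 + 360)*(-1/31295) = (-39 - 1*31)*(1/12497) + 262*(-1/31295) = (-39 - 31)*(1/12497) - 262/31295 = -70*1/12497 - 262/31295 = -70/12497 - 262/31295 = -5464864/391093615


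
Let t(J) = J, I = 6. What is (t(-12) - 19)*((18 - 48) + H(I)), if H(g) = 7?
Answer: 713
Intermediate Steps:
(t(-12) - 19)*((18 - 48) + H(I)) = (-12 - 19)*((18 - 48) + 7) = -31*(-30 + 7) = -31*(-23) = 713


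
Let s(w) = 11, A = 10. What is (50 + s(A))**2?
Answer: 3721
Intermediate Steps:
(50 + s(A))**2 = (50 + 11)**2 = 61**2 = 3721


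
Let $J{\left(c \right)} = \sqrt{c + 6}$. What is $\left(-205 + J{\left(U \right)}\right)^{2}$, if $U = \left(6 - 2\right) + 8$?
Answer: $42043 - 1230 \sqrt{2} \approx 40304.0$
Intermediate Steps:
$U = 12$ ($U = 4 + 8 = 12$)
$J{\left(c \right)} = \sqrt{6 + c}$
$\left(-205 + J{\left(U \right)}\right)^{2} = \left(-205 + \sqrt{6 + 12}\right)^{2} = \left(-205 + \sqrt{18}\right)^{2} = \left(-205 + 3 \sqrt{2}\right)^{2}$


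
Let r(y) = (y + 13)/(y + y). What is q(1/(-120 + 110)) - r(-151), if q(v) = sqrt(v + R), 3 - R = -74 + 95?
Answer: -69/151 + I*sqrt(1810)/10 ≈ -0.45695 + 4.2544*I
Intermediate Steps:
R = -18 (R = 3 - (-74 + 95) = 3 - 1*21 = 3 - 21 = -18)
r(y) = (13 + y)/(2*y) (r(y) = (13 + y)/((2*y)) = (13 + y)*(1/(2*y)) = (13 + y)/(2*y))
q(v) = sqrt(-18 + v) (q(v) = sqrt(v - 18) = sqrt(-18 + v))
q(1/(-120 + 110)) - r(-151) = sqrt(-18 + 1/(-120 + 110)) - (13 - 151)/(2*(-151)) = sqrt(-18 + 1/(-10)) - (-1)*(-138)/(2*151) = sqrt(-18 - 1/10) - 1*69/151 = sqrt(-181/10) - 69/151 = I*sqrt(1810)/10 - 69/151 = -69/151 + I*sqrt(1810)/10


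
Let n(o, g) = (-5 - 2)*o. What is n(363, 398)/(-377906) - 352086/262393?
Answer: -132388671303/99159889058 ≈ -1.3351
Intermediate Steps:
n(o, g) = -7*o
n(363, 398)/(-377906) - 352086/262393 = -7*363/(-377906) - 352086/262393 = -2541*(-1/377906) - 352086*1/262393 = 2541/377906 - 352086/262393 = -132388671303/99159889058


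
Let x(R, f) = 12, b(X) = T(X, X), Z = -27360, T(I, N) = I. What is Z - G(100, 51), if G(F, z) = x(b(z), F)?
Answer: -27372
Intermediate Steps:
b(X) = X
G(F, z) = 12
Z - G(100, 51) = -27360 - 1*12 = -27360 - 12 = -27372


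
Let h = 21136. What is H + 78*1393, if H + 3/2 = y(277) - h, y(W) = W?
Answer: 175587/2 ≈ 87794.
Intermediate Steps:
H = -41721/2 (H = -3/2 + (277 - 1*21136) = -3/2 + (277 - 21136) = -3/2 - 20859 = -41721/2 ≈ -20861.)
H + 78*1393 = -41721/2 + 78*1393 = -41721/2 + 108654 = 175587/2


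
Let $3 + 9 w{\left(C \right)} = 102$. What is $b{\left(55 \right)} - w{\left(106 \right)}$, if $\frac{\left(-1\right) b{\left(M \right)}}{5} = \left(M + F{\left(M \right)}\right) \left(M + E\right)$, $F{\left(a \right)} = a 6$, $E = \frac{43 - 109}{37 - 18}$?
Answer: $- \frac{1884784}{19} \approx -99199.0$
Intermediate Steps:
$E = - \frac{66}{19} \approx -3.4737$
$F{\left(a \right)} = 6 a$
$w{\left(C \right)} = 11$ ($w{\left(C \right)} = - \frac{1}{3} + \frac{1}{9} \cdot 102 = - \frac{1}{3} + \frac{34}{3} = 11$)
$b{\left(M \right)} = - 35 M \left(- \frac{66}{19} + M\right)$ ($b{\left(M \right)} = - 5 \left(M + 6 M\right) \left(M - \frac{66}{19}\right) = - 5 \cdot 7 M \left(- \frac{66}{19} + M\right) = - 35 M \left(- \frac{66}{19} + M\right)$)
$b{\left(55 \right)} - w{\left(106 \right)} = \frac{35}{19} \cdot 55 \left(66 - 1045\right) - 11 = \frac{35}{19} \cdot 55 \left(-979\right) - 11 = - \frac{1884575}{19} - 11 = - \frac{1884784}{19}$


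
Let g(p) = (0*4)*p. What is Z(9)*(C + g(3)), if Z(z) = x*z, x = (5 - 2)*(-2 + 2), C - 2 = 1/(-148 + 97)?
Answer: 0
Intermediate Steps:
g(p) = 0 (g(p) = 0*p = 0)
C = 101/51 (C = 2 + 1/(-148 + 97) = 2 + 1/(-51) = 2 - 1/51 = 101/51 ≈ 1.9804)
x = 0 (x = 3*0 = 0)
Z(z) = 0 (Z(z) = 0*z = 0)
Z(9)*(C + g(3)) = 0*(101/51 + 0) = 0*(101/51) = 0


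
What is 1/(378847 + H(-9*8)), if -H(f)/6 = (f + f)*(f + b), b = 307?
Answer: 1/581887 ≈ 1.7185e-6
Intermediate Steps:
H(f) = -12*f*(307 + f) (H(f) = -6*(f + f)*(f + 307) = -6*2*f*(307 + f) = -12*f*(307 + f))
1/(378847 + H(-9*8)) = 1/(378847 - 12*(-9*8)*(307 - 9*8)) = 1/(378847 - 12*(-72)*(307 - 72)) = 1/(378847 - 12*(-72)*235) = 1/(378847 + 203040) = 1/581887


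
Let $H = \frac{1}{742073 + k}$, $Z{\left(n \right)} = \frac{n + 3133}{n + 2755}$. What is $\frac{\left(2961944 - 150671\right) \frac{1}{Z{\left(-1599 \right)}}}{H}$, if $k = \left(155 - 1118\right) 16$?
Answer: $\frac{1180769435447010}{767} \approx 1.5395 \cdot 10^{12}$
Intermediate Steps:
$k = -15408$ ($k = \left(-963\right) 16 = -15408$)
$Z{\left(n \right)} = \frac{3133 + n}{2755 + n}$
$H = \frac{1}{726665}$ ($H = \frac{1}{742073 - 15408} = \frac{1}{726665} \approx 1.3761 \cdot 10^{-6}$)
$\frac{\left(2961944 - 150671\right) \frac{1}{Z{\left(-1599 \right)}}}{H} = \frac{2961944 - 150671}{\frac{1}{2755 - 1599} \left(3133 - 1599\right)} \frac{1}{\frac{1}{726665}} = \frac{2811273}{\frac{1}{1156} \cdot 1534} \cdot 726665 = \frac{2811273}{\frac{767}{578}} \cdot 726665 = 2811273 \cdot \frac{578}{767} \cdot 726665 = \frac{1624915794}{767} \cdot 726665 = \frac{1180769435447010}{767}$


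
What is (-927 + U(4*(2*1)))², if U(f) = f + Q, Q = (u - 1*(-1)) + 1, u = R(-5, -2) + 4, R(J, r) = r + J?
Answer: 846400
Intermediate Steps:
R(J, r) = J + r
u = -3 (u = (-5 - 2) + 4 = -7 + 4 = -3)
Q = -1 (Q = (-3 - 1*(-1)) + 1 = (-3 + 1) + 1 = -2 + 1 = -1)
U(f) = -1 + f (U(f) = f - 1 = -1 + f)
(-927 + U(4*(2*1)))² = (-927 + (-1 + 4*(2*1)))² = (-927 + (-1 + 4*2))² = (-927 + (-1 + 8))² = (-927 + 7)² = (-920)² = 846400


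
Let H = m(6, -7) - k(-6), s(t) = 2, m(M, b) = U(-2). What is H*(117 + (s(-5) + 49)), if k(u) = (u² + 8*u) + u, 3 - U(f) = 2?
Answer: 3192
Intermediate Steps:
U(f) = 1 (U(f) = 3 - 1*2 = 3 - 2 = 1)
k(u) = u² + 9*u
m(M, b) = 1
H = 19 (H = 1 - (-6)*(9 - 6) = 1 - (-6)*3 = 1 - 1*(-18) = 1 + 18 = 19)
H*(117 + (s(-5) + 49)) = 19*(117 + (2 + 49)) = 19*(117 + 51) = 19*168 = 3192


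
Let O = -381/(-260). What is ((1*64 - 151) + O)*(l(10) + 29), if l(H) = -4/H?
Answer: -244629/100 ≈ -2446.3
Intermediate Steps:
O = 381/260 (O = -381*(-1/260) = 381/260 ≈ 1.4654)
((1*64 - 151) + O)*(l(10) + 29) = ((1*64 - 151) + 381/260)*(-4/10 + 29) = ((64 - 151) + 381/260)*(-4*1/10 + 29) = (-87 + 381/260)*(-2/5 + 29) = -22239/260*143/5 = -244629/100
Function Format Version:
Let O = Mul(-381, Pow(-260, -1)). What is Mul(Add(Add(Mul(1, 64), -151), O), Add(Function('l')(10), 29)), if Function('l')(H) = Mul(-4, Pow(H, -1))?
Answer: Rational(-244629, 100) ≈ -2446.3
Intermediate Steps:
O = Rational(381, 260) (O = Mul(-381, Rational(-1, 260)) = Rational(381, 260) ≈ 1.4654)
Mul(Add(Add(Mul(1, 64), -151), O), Add(Function('l')(10), 29)) = Mul(Add(Add(Mul(1, 64), -151), Rational(381, 260)), Add(Mul(-4, Pow(10, -1)), 29)) = Mul(Add(Add(64, -151), Rational(381, 260)), Add(Mul(-4, Rational(1, 10)), 29)) = Mul(Add(-87, Rational(381, 260)), Add(Rational(-2, 5), 29)) = Mul(Rational(-22239, 260), Rational(143, 5)) = Rational(-244629, 100)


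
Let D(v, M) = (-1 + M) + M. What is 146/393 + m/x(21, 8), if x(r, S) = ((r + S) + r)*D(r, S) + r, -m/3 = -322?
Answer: 164068/101001 ≈ 1.6244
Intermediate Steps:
D(v, M) = -1 + 2*M
m = 966 (m = -3*(-322) = 966)
x(r, S) = r + (-1 + 2*S)*(S + 2*r) (x(r, S) = ((r + S) + r)*(-1 + 2*S) + r = ((S + r) + r)*(-1 + 2*S) + r = (S + 2*r)*(-1 + 2*S) + r = (-1 + 2*S)*(S + 2*r) + r = r + (-1 + 2*S)*(S + 2*r))
146/393 + m/x(21, 8) = 146/393 + 966/(-1*8 - 1*21 + 2*8² + 4*8*21) = 146*(1/393) + 966/(-8 - 21 + 2*64 + 672) = 146/393 + 966/(-8 - 21 + 128 + 672) = 146/393 + 966/771 = 146/393 + 966*(1/771) = 146/393 + 322/257 = 164068/101001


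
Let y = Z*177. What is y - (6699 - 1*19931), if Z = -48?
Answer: 4736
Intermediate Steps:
y = -8496 (y = -48*177 = -8496)
y - (6699 - 1*19931) = -8496 - (6699 - 1*19931) = -8496 - (6699 - 19931) = -8496 - 1*(-13232) = -8496 + 13232 = 4736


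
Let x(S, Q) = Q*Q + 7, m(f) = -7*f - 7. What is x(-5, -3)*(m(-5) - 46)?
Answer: -288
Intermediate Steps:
m(f) = -7 - 7*f
x(S, Q) = 7 + Q² (x(S, Q) = Q² + 7 = 7 + Q²)
x(-5, -3)*(m(-5) - 46) = (7 + (-3)²)*((-7 - 7*(-5)) - 46) = (7 + 9)*((-7 + 35) - 46) = 16*(28 - 46) = 16*(-18) = -288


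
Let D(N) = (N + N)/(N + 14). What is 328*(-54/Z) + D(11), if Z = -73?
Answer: 444406/1825 ≈ 243.51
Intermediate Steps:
D(N) = 2*N/(14 + N) (D(N) = (2*N)/(14 + N) = 2*N/(14 + N))
328*(-54/Z) + D(11) = 328*(-54/(-73)) + 2*11/(14 + 11) = 328*(-54*(-1/73)) + 2*11/25 = 328*(54/73) + 2*11*(1/25) = 17712/73 + 22/25 = 444406/1825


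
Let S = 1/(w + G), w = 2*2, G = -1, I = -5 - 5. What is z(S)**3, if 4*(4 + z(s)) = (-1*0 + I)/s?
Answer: -12167/8 ≈ -1520.9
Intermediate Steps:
I = -10
w = 4
S = 1/3 (S = 1/(4 - 1) = 1/3 ≈ 0.33333)
z(s) = -4 - 5/(2*s) (z(s) = -4 + ((-1*0 - 10)/s)/4 = -4 + ((0 - 10)/s)/4 = -4 + (-10/s)/4 = -4 - 5/(2*s))
z(S)**3 = (-4 - 5/(2*1/3))**3 = (-4 - 5/2*3)**3 = (-4 - 15/2)**3 = (-23/2)**3 = -12167/8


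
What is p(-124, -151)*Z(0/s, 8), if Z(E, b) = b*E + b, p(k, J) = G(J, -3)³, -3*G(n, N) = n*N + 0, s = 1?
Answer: -27543608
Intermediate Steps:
G(n, N) = -N*n/3 (G(n, N) = -(n*N + 0)/3 = -(N*n + 0)/3 = -N*n/3)
p(k, J) = J³ (p(k, J) = (-⅓*(-3)*J)³ = J³)
Z(E, b) = b + E*b (Z(E, b) = E*b + b = b + E*b)
p(-124, -151)*Z(0/s, 8) = (-151)³*(8*(1 + 0/1)) = -27543608*(1 + 0*1) = -27543608*(1 + 0) = -27543608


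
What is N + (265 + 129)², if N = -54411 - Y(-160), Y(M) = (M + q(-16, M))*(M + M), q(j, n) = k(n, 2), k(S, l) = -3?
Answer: 48665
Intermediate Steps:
q(j, n) = -3
Y(M) = 2*M*(-3 + M) (Y(M) = (M - 3)*(M + M) = (-3 + M)*(2*M) = 2*M*(-3 + M))
N = -106571 (N = -54411 - 2*(-160)*(-3 - 160) = -54411 - 2*(-160)*(-163) = -54411 - 1*52160 = -54411 - 52160 = -106571)
N + (265 + 129)² = -106571 + (265 + 129)² = -106571 + 394² = -106571 + 155236 = 48665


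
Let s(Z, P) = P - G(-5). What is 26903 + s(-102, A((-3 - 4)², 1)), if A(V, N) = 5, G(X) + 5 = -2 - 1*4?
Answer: 26919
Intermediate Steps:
G(X) = -11 (G(X) = -5 + (-2 - 1*4) = -5 + (-2 - 4) = -5 - 6 = -11)
s(Z, P) = 11 + P (s(Z, P) = P - 1*(-11) = P + 11 = 11 + P)
26903 + s(-102, A((-3 - 4)², 1)) = 26903 + (11 + 5) = 26903 + 16 = 26919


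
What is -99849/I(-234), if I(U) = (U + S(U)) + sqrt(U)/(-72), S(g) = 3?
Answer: 6642754272/15367981 - 1198188*I*sqrt(26)/15367981 ≈ 432.25 - 0.39755*I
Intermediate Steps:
I(U) = 3 + U - sqrt(U)/72 (I(U) = (U + 3) + sqrt(U)/(-72) = (3 + U) - sqrt(U)/72 = 3 + U - sqrt(U)/72)
-99849/I(-234) = -99849/(3 - 234 - I*sqrt(26)/24) = -99849/(-231 - I*sqrt(26)/24)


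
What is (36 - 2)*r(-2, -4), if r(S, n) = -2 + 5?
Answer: 102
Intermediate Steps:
r(S, n) = 3
(36 - 2)*r(-2, -4) = (36 - 2)*3 = 34*3 = 102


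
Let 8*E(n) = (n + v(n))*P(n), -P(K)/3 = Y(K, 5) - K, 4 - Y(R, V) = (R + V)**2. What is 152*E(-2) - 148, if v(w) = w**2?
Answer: 194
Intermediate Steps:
Y(R, V) = 4 - (R + V)**2
P(K) = -12 + 3*K + 3*(5 + K)**2 (P(K) = -3*((4 - (K + 5)**2) - K) = -3*((4 - (5 + K)**2) - K) = -3*(4 - K - (5 + K)**2) = -12 + 3*K + 3*(5 + K)**2)
E(n) = (n + n**2)*(-12 + 3*n + 3*(5 + n)**2)/8 (E(n) = ((n + n**2)*(-12 + 3*n + 3*(5 + n)**2))/8 = (n + n**2)*(-12 + 3*n + 3*(5 + n)**2)/8)
152*E(-2) - 148 = 152*((3/8)*(-2)*(1 - 2)*(-4 - 2 + (5 - 2)**2)) - 148 = 152*((3/8)*(-2)*(-1)*(-4 - 2 + 3**2)) - 148 = 152*((3/8)*(-2)*(-1)*(-4 - 2 + 9)) - 148 = 152*((3/8)*(-2)*(-1)*3) - 148 = 152*(9/4) - 148 = 342 - 148 = 194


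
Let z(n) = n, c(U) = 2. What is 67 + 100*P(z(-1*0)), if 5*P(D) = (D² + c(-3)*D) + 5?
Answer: 167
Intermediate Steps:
P(D) = 1 + D²/5 + 2*D/5 (P(D) = ((D² + 2*D) + 5)/5 = (5 + D² + 2*D)/5 = 1 + D²/5 + 2*D/5)
67 + 100*P(z(-1*0)) = 67 + 100*(1 + (-1*0)²/5 + 2*(-1*0)/5) = 67 + 100*(1 + (⅕)*0² + (⅖)*0) = 67 + 100*(1 + (⅕)*0 + 0) = 67 + 100*(1 + 0 + 0) = 67 + 100*1 = 67 + 100 = 167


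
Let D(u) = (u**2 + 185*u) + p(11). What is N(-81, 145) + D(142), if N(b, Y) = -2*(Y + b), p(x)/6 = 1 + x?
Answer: 46378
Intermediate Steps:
p(x) = 6 + 6*x (p(x) = 6*(1 + x) = 6 + 6*x)
N(b, Y) = -2*Y - 2*b
D(u) = 72 + u**2 + 185*u (D(u) = (u**2 + 185*u) + (6 + 6*11) = (u**2 + 185*u) + (6 + 66) = (u**2 + 185*u) + 72 = 72 + u**2 + 185*u)
N(-81, 145) + D(142) = (-2*145 - 2*(-81)) + (72 + 142**2 + 185*142) = (-290 + 162) + (72 + 20164 + 26270) = -128 + 46506 = 46378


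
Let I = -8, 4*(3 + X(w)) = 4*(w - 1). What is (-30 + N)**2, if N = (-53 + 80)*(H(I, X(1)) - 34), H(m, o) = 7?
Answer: 576081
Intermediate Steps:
X(w) = -4 + w (X(w) = -3 + (4*(w - 1))/4 = -3 + (4*(-1 + w))/4 = -3 + (-4 + 4*w)/4 = -3 + (-1 + w) = -4 + w)
N = -729 (N = (-53 + 80)*(7 - 34) = 27*(-27) = -729)
(-30 + N)**2 = (-30 - 729)**2 = (-759)**2 = 576081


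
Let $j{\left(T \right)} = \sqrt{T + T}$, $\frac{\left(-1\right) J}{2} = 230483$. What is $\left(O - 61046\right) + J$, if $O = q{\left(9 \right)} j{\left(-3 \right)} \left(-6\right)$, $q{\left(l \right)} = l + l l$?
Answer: $-522012 - 540 i \sqrt{6} \approx -5.2201 \cdot 10^{5} - 1322.7 i$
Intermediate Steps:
$q{\left(l \right)} = l + l^{2}$
$J = -460966$ ($J = \left(-2\right) 230483 = -460966$)
$j{\left(T \right)} = \sqrt{2} \sqrt{T}$ ($j{\left(T \right)} = \sqrt{2 T} = \sqrt{2} \sqrt{T}$)
$O = - 540 i \sqrt{6}$ ($O = 9 \left(1 + 9\right) \sqrt{2} \sqrt{-3} \left(-6\right) = 9 \cdot 10 \sqrt{2} i \sqrt{3} \left(-6\right) = 90 i \sqrt{6} \left(-6\right) = - 540 i \sqrt{6} \approx - 1322.7 i$)
$\left(O - 61046\right) + J = \left(- 540 i \sqrt{6} - 61046\right) - 460966 = \left(-61046 - 540 i \sqrt{6}\right) - 460966 = -522012 - 540 i \sqrt{6}$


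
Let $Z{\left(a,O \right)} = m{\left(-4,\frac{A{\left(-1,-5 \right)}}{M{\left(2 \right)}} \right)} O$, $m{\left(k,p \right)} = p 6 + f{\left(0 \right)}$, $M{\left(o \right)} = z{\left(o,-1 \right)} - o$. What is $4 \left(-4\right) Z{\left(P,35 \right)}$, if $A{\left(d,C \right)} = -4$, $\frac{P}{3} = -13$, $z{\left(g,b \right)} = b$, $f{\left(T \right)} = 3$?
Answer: $-6160$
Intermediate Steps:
$P = -39$ ($P = 3 \left(-13\right) = -39$)
$M{\left(o \right)} = -1 - o$
$m{\left(k,p \right)} = 3 + 6 p$ ($m{\left(k,p \right)} = p 6 + 3 = 6 p + 3 = 3 + 6 p$)
$Z{\left(a,O \right)} = 11 O$ ($Z{\left(a,O \right)} = \left(3 + 6 \left(- \frac{4}{-1 - 2}\right)\right) O = \left(3 + 6 \left(- \frac{4}{-3}\right)\right) O = \left(3 + 6 \left(\left(-4\right) \left(- \frac{1}{3}\right)\right)\right) O = \left(3 + 6 \cdot \frac{4}{3}\right) O = \left(3 + 8\right) O = 11 O$)
$4 \left(-4\right) Z{\left(P,35 \right)} = 4 \left(-4\right) 11 \cdot 35 = \left(-16\right) 385 = -6160$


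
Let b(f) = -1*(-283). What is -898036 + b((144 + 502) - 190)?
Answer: -897753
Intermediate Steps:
b(f) = 283
-898036 + b((144 + 502) - 190) = -898036 + 283 = -897753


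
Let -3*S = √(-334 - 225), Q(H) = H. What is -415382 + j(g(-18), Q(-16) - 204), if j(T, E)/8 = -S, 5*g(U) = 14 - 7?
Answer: -415382 + 8*I*√559/3 ≈ -4.1538e+5 + 63.048*I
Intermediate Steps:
S = -I*√559/3 (S = -√(-334 - 225)/3 = -I*√559/3 ≈ -7.8811*I)
g(U) = 7/5 (g(U) = (14 - 7)/5 = (⅕)*7 = 7/5)
j(T, E) = 8*I*√559/3 (j(T, E) = 8*(-(-1)*I*√559/3) = 8*(I*√559/3) = 8*I*√559/3)
-415382 + j(g(-18), Q(-16) - 204) = -415382 + 8*I*√559/3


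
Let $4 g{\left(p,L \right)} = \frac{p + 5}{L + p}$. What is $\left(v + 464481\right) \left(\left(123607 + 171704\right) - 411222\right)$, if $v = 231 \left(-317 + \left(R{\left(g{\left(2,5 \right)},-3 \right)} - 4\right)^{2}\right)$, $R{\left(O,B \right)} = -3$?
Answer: $-46662639003$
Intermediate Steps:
$g{\left(p,L \right)} = \frac{5 + p}{4 \left(L + p\right)}$ ($g{\left(p,L \right)} = \frac{\left(p + 5\right) \frac{1}{L + p}}{4} = \frac{\left(5 + p\right) \frac{1}{L + p}}{4} = \frac{\frac{1}{L + p} \left(5 + p\right)}{4} = \frac{5 + p}{4 \left(L + p\right)}$)
$v = -61908$ ($v = 231 \left(-317 + \left(-3 - 4\right)^{2}\right) = 231 \left(-317 + \left(-7\right)^{2}\right) = 231 \left(-317 + 49\right) = 231 \left(-268\right) = -61908$)
$\left(v + 464481\right) \left(\left(123607 + 171704\right) - 411222\right) = \left(-61908 + 464481\right) \left(\left(123607 + 171704\right) - 411222\right) = 402573 \left(295311 - 411222\right) = 402573 \left(-115911\right) = -46662639003$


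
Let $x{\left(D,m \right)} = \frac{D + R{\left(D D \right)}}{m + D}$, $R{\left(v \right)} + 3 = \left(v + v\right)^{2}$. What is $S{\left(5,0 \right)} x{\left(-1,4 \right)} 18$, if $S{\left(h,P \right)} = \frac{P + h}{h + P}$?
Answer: $0$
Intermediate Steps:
$R{\left(v \right)} = -3 + 4 v^{2}$ ($R{\left(v \right)} = -3 + \left(v + v\right)^{2} = -3 + \left(2 v\right)^{2} = -3 + 4 v^{2}$)
$S{\left(h,P \right)} = 1$ ($S{\left(h,P \right)} = \frac{P + h}{P + h} = 1$)
$x{\left(D,m \right)} = \frac{-3 + D + 4 D^{4}}{D + m}$ ($x{\left(D,m \right)} = \frac{D + \left(-3 + 4 \left(D D\right)^{2}\right)}{m + D} = \frac{D + \left(-3 + 4 \left(D^{2}\right)^{2}\right)}{D + m} = \frac{D + \left(-3 + 4 D^{4}\right)}{D + m} = \frac{-3 + D + 4 D^{4}}{D + m}$)
$S{\left(5,0 \right)} x{\left(-1,4 \right)} 18 = 1 \frac{-3 - 1 + 4 \left(-1\right)^{4}}{-1 + 4} \cdot 18 = 1 \frac{-3 - 1 + 4 \cdot 1}{3} \cdot 18 = 1 \frac{-3 - 1 + 4}{3} \cdot 18 = 1 \cdot \frac{1}{3} \cdot 0 \cdot 18 = 1 \cdot 0 \cdot 18 = 0 \cdot 18 = 0$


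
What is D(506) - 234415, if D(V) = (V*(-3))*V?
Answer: -1002523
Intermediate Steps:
D(V) = -3*V² (D(V) = (-3*V)*V = -3*V²)
D(506) - 234415 = -3*506² - 234415 = -3*256036 - 234415 = -768108 - 234415 = -1002523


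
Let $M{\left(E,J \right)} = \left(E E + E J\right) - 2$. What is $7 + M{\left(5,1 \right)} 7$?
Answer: $203$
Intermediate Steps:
$M{\left(E,J \right)} = -2 + E^{2} + E J$ ($M{\left(E,J \right)} = \left(E^{2} + E J\right) - 2 = -2 + E^{2} + E J$)
$7 + M{\left(5,1 \right)} 7 = 7 + \left(-2 + 5^{2} + 5 \cdot 1\right) 7 = 7 + \left(-2 + 25 + 5\right) 7 = 7 + 28 \cdot 7 = 7 + 196 = 203$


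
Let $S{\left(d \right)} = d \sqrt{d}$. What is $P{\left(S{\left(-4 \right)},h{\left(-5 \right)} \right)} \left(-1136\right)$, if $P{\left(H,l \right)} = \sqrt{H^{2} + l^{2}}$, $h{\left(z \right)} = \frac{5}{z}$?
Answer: $- 3408 i \sqrt{7} \approx - 9016.7 i$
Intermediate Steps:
$S{\left(d \right)} = d^{\frac{3}{2}}$
$P{\left(S{\left(-4 \right)},h{\left(-5 \right)} \right)} \left(-1136\right) = \sqrt{\left(\left(-4\right)^{\frac{3}{2}}\right)^{2} + \left(\frac{5}{-5}\right)^{2}} \left(-1136\right) = \sqrt{\left(- 8 i\right)^{2} + \left(5 \left(- \frac{1}{5}\right)\right)^{2}} \left(-1136\right) = \sqrt{-64 + \left(-1\right)^{2}} \left(-1136\right) = \sqrt{-64 + 1} \left(-1136\right) = \sqrt{-63} \left(-1136\right) = 3 i \sqrt{7} \left(-1136\right) = - 3408 i \sqrt{7}$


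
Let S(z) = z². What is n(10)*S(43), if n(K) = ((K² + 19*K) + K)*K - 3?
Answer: 5541453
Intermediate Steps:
n(K) = -3 + K*(K² + 20*K) (n(K) = (K² + 20*K)*K - 3 = K*(K² + 20*K) - 3 = -3 + K*(K² + 20*K))
n(10)*S(43) = (-3 + 10³ + 20*10²)*43² = (-3 + 1000 + 20*100)*1849 = (-3 + 1000 + 2000)*1849 = 2997*1849 = 5541453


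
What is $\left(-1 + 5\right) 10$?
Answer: $40$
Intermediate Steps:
$\left(-1 + 5\right) 10 = 4 \cdot 10 = 40$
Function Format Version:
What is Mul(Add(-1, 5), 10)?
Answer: 40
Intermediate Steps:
Mul(Add(-1, 5), 10) = Mul(4, 10) = 40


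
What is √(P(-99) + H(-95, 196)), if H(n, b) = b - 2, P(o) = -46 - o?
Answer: √247 ≈ 15.716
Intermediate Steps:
H(n, b) = -2 + b
√(P(-99) + H(-95, 196)) = √((-46 - 1*(-99)) + (-2 + 196)) = √((-46 + 99) + 194) = √(53 + 194) = √247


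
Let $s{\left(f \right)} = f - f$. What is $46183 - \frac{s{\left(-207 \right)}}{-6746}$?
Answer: $46183$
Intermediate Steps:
$s{\left(f \right)} = 0$
$46183 - \frac{s{\left(-207 \right)}}{-6746} = 46183 - \frac{0}{-6746} = 46183 - 0 \left(- \frac{1}{6746}\right) = 46183 - 0 = 46183 + 0 = 46183$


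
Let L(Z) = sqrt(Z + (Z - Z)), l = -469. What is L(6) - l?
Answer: 469 + sqrt(6) ≈ 471.45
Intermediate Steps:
L(Z) = sqrt(Z) (L(Z) = sqrt(Z + 0) = sqrt(Z))
L(6) - l = sqrt(6) - 1*(-469) = sqrt(6) + 469 = 469 + sqrt(6)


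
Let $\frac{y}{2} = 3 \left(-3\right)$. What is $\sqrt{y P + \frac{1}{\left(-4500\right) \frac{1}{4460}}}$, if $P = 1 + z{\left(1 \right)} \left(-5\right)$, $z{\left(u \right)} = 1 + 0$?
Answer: $\frac{\sqrt{15977}}{15} \approx 8.4267$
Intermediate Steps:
$z{\left(u \right)} = 1$
$y = -18$ ($y = 2 \cdot 3 \left(-3\right) = 2 \left(-9\right) = -18$)
$P = -4$ ($P = 1 + 1 \left(-5\right) = 1 - 5 = -4$)
$\sqrt{y P + \frac{1}{\left(-4500\right) \frac{1}{4460}}} = \sqrt{\left(-18\right) \left(-4\right) + \frac{1}{\left(-4500\right) \frac{1}{4460}}} = \sqrt{72 + \frac{1}{\left(-4500\right) \frac{1}{4460}}} = \sqrt{72 + \frac{1}{- \frac{225}{223}}} = \sqrt{72 - \frac{223}{225}} = \sqrt{\frac{15977}{225}} = \frac{\sqrt{15977}}{15}$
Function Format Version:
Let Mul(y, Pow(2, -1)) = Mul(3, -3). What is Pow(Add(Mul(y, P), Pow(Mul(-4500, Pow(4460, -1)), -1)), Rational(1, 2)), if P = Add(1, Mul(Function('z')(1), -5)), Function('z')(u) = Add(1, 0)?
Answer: Mul(Rational(1, 15), Pow(15977, Rational(1, 2))) ≈ 8.4267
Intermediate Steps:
Function('z')(u) = 1
y = -18 (y = Mul(2, Mul(3, -3)) = Mul(2, -9) = -18)
P = -4 (P = Add(1, Mul(1, -5)) = Add(1, -5) = -4)
Pow(Add(Mul(y, P), Pow(Mul(-4500, Pow(4460, -1)), -1)), Rational(1, 2)) = Pow(Add(Mul(-18, -4), Pow(Mul(-4500, Pow(4460, -1)), -1)), Rational(1, 2)) = Pow(Add(72, Pow(Mul(-4500, Rational(1, 4460)), -1)), Rational(1, 2)) = Pow(Add(72, Pow(Rational(-225, 223), -1)), Rational(1, 2)) = Pow(Add(72, Rational(-223, 225)), Rational(1, 2)) = Pow(Rational(15977, 225), Rational(1, 2)) = Mul(Rational(1, 15), Pow(15977, Rational(1, 2)))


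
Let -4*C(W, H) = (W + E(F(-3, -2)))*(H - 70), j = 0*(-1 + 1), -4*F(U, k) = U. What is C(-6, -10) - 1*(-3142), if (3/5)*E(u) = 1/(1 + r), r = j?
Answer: 9166/3 ≈ 3055.3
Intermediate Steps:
F(U, k) = -U/4
j = 0 (j = 0*0 = 0)
r = 0
E(u) = 5/3 (E(u) = 5/(3*(1 + 0)) = (5/3)/1 = (5/3)*1 = 5/3)
C(W, H) = -(-70 + H)*(5/3 + W)/4 (C(W, H) = -(W + 5/3)*(H - 70)/4 = -(5/3 + W)*(-70 + H)/4 = -(-70 + H)*(5/3 + W)/4)
C(-6, -10) - 1*(-3142) = (175/6 - 5/12*(-10) + (35/2)*(-6) - ¼*(-10)*(-6)) - 1*(-3142) = (175/6 + 25/6 - 105 - 15) + 3142 = -260/3 + 3142 = 9166/3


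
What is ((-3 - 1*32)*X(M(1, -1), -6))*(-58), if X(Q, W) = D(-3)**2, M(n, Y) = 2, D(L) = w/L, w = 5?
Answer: 50750/9 ≈ 5638.9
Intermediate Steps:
D(L) = 5/L
X(Q, W) = 25/9 (X(Q, W) = (5/(-3))**2 = (5*(-1/3))**2 = (-5/3)**2 = 25/9)
((-3 - 1*32)*X(M(1, -1), -6))*(-58) = ((-3 - 1*32)*(25/9))*(-58) = ((-3 - 32)*(25/9))*(-58) = -35*25/9*(-58) = -875/9*(-58) = 50750/9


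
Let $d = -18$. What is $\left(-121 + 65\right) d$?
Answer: $1008$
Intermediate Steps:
$\left(-121 + 65\right) d = \left(-121 + 65\right) \left(-18\right) = \left(-56\right) \left(-18\right) = 1008$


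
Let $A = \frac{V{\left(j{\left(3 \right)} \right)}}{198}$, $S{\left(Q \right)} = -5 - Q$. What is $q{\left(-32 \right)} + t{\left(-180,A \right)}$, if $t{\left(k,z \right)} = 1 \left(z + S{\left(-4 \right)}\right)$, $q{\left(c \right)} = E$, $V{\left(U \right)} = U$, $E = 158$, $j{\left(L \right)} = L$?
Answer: $\frac{10363}{66} \approx 157.02$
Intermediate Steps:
$q{\left(c \right)} = 158$
$A = \frac{1}{66}$ ($A = \frac{3}{198} = 3 \cdot \frac{1}{198} = \frac{1}{66} \approx 0.015152$)
$t{\left(k,z \right)} = -1 + z$ ($t{\left(k,z \right)} = 1 \left(z - 1\right) = 1 \left(-1 + z\right) = -1 + z$)
$q{\left(-32 \right)} + t{\left(-180,A \right)} = 158 + \left(-1 + \frac{1}{66}\right) = 158 - \frac{65}{66} = \frac{10363}{66}$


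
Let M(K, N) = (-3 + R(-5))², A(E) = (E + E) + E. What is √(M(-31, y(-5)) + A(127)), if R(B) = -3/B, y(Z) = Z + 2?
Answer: √9669/5 ≈ 19.666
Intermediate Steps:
y(Z) = 2 + Z
A(E) = 3*E (A(E) = 2*E + E = 3*E)
M(K, N) = 144/25 (M(K, N) = (-3 - 3/(-5))² = (-3 - 3*(-⅕))² = (-3 + ⅗)² = (-12/5)² = 144/25)
√(M(-31, y(-5)) + A(127)) = √(144/25 + 3*127) = √(144/25 + 381) = √(9669/25) = √9669/5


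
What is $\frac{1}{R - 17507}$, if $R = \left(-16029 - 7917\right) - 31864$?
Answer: $- \frac{1}{73317} \approx -1.3639 \cdot 10^{-5}$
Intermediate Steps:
$R = -55810$ ($R = -23946 - 31864 = -55810$)
$\frac{1}{R - 17507} = \frac{1}{-55810 - 17507} = \frac{1}{-73317} = - \frac{1}{73317}$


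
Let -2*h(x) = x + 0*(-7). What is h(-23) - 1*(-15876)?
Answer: 31775/2 ≈ 15888.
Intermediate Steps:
h(x) = -x/2 (h(x) = -(x + 0*(-7))/2 = -(x + 0)/2 = -x/2)
h(-23) - 1*(-15876) = -½*(-23) - 1*(-15876) = 23/2 + 15876 = 31775/2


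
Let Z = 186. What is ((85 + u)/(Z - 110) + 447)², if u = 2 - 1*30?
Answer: 3207681/16 ≈ 2.0048e+5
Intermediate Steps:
u = -28 (u = 2 - 30 = -28)
((85 + u)/(Z - 110) + 447)² = ((85 - 28)/(186 - 110) + 447)² = (57/76 + 447)² = (57*(1/76) + 447)² = (¾ + 447)² = (1791/4)² = 3207681/16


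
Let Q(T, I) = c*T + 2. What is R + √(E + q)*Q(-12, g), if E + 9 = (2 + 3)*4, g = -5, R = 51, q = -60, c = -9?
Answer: 51 + 770*I ≈ 51.0 + 770.0*I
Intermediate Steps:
E = 11 (E = -9 + (2 + 3)*4 = -9 + 5*4 = -9 + 20 = 11)
Q(T, I) = 2 - 9*T (Q(T, I) = -9*T + 2 = 2 - 9*T)
R + √(E + q)*Q(-12, g) = 51 + √(11 - 60)*(2 - 9*(-12)) = 51 + √(-49)*(2 + 108) = 51 + (7*I)*110 = 51 + 770*I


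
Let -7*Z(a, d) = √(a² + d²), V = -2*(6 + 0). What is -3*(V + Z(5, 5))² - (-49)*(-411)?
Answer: -1008129/49 - 360*√2/7 ≈ -20647.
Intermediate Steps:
V = -12 (V = -2*6 = -12)
Z(a, d) = -√(a² + d²)/7
-3*(V + Z(5, 5))² - (-49)*(-411) = -3*(-12 - √(5² + 5²)/7)² - (-49)*(-411) = -3*(-12 - √(25 + 25)/7)² - 1*20139 = -3*(-12 - 5*√2/7)² - 20139 = -20139 - 3*(-12 - 5*√2/7)²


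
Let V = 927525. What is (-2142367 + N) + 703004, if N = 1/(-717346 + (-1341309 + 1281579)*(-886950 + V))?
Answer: -3489393163284849/2424262096 ≈ -1.4394e+6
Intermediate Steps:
N = -1/2424262096 (N = 1/(-717346 + (-1341309 + 1281579)*(-886950 + 927525)) = 1/(-717346 - 59730*40575) = 1/(-717346 - 2423544750) = 1/(-2424262096) = -1/2424262096 ≈ -4.1250e-10)
(-2142367 + N) + 703004 = (-2142367 - 1/2424262096) + 703004 = -5193659113821233/2424262096 + 703004 = -3489393163284849/2424262096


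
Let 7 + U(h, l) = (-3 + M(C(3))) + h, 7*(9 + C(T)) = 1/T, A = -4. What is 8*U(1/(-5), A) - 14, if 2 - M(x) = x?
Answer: -838/105 ≈ -7.9809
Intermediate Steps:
C(T) = -9 + 1/(7*T) (C(T) = -9 + (1/T)/7 = -9 + 1/(7*T))
M(x) = 2 - x
U(h, l) = 20/21 + h (U(h, l) = -7 + ((-3 + (2 - (-9 + (⅐)/3))) + h) = -7 + ((-3 + (2 - (-9 + (⅐)*(⅓)))) + h) = -7 + ((-3 + (2 - (-9 + 1/21))) + h) = -7 + ((-3 + (2 - 1*(-188/21))) + h) = -7 + ((-3 + (2 + 188/21)) + h) = -7 + ((-3 + 230/21) + h) = -7 + (167/21 + h) = 20/21 + h)
8*U(1/(-5), A) - 14 = 8*(20/21 + 1/(-5)) - 14 = 8*(20/21 - ⅕) - 14 = 8*(79/105) - 14 = 632/105 - 14 = -838/105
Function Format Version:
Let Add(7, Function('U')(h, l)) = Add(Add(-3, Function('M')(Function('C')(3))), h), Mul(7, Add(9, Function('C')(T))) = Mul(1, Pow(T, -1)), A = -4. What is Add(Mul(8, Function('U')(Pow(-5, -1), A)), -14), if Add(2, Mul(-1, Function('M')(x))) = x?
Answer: Rational(-838, 105) ≈ -7.9809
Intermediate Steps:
Function('C')(T) = Add(-9, Mul(Rational(1, 7), Pow(T, -1))) (Function('C')(T) = Add(-9, Mul(Rational(1, 7), Mul(1, Pow(T, -1)))) = Add(-9, Mul(Rational(1, 7), Pow(T, -1))))
Function('M')(x) = Add(2, Mul(-1, x))
Function('U')(h, l) = Add(Rational(20, 21), h) (Function('U')(h, l) = Add(-7, Add(Add(-3, Add(2, Mul(-1, Add(-9, Mul(Rational(1, 7), Pow(3, -1)))))), h)) = Add(-7, Add(Add(-3, Add(2, Mul(-1, Add(-9, Mul(Rational(1, 7), Rational(1, 3)))))), h)) = Add(-7, Add(Add(-3, Add(2, Mul(-1, Add(-9, Rational(1, 21))))), h)) = Add(-7, Add(Add(-3, Add(2, Mul(-1, Rational(-188, 21)))), h)) = Add(-7, Add(Add(-3, Add(2, Rational(188, 21))), h)) = Add(-7, Add(Add(-3, Rational(230, 21)), h)) = Add(-7, Add(Rational(167, 21), h)) = Add(Rational(20, 21), h))
Add(Mul(8, Function('U')(Pow(-5, -1), A)), -14) = Add(Mul(8, Add(Rational(20, 21), Pow(-5, -1))), -14) = Add(Mul(8, Add(Rational(20, 21), Rational(-1, 5))), -14) = Add(Mul(8, Rational(79, 105)), -14) = Add(Rational(632, 105), -14) = Rational(-838, 105)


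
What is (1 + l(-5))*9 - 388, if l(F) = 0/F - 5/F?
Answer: -370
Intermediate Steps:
l(F) = -5/F (l(F) = 0 - 5/F = -5/F)
(1 + l(-5))*9 - 388 = (1 - 5/(-5))*9 - 388 = (1 - 5*(-⅕))*9 - 388 = (1 + 1)*9 - 388 = 2*9 - 388 = 18 - 388 = -370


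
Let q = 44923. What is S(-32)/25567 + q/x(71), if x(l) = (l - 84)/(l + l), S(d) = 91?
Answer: -163093579239/332371 ≈ -4.9070e+5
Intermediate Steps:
x(l) = (-84 + l)/(2*l) (x(l) = (-84 + l)/((2*l)) = (-84 + l)*(1/(2*l)) = (-84 + l)/(2*l))
S(-32)/25567 + q/x(71) = 91/25567 + 44923/(((½)*(-84 + 71)/71)) = 91*(1/25567) + 44923/(((½)*(1/71)*(-13))) = 91/25567 + 44923/(-13/142) = 91/25567 + 44923*(-142/13) = 91/25567 - 6379066/13 = -163093579239/332371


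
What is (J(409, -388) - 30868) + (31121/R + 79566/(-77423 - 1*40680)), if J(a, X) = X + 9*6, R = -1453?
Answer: -60204140011/1928131 ≈ -31224.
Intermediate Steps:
J(a, X) = 54 + X (J(a, X) = X + 54 = 54 + X)
(J(409, -388) - 30868) + (31121/R + 79566/(-77423 - 1*40680)) = ((54 - 388) - 30868) + (31121/(-1453) + 79566/(-77423 - 1*40680)) = (-334 - 30868) + (31121*(-1/1453) + 79566/(-77423 - 40680)) = -31202 + (-31121/1453 + 79566/(-118103)) = -31202 + (-31121/1453 + 79566*(-1/118103)) = -31202 + (-31121/1453 - 894/1327) = -31202 - 42596549/1928131 = -60204140011/1928131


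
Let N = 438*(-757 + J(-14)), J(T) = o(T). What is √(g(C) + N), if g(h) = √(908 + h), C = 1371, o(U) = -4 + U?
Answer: √(-339450 + √2279) ≈ 582.58*I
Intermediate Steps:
J(T) = -4 + T
N = -339450 (N = 438*(-757 + (-4 - 14)) = 438*(-757 - 18) = 438*(-775) = -339450)
√(g(C) + N) = √(√(908 + 1371) - 339450) = √(√2279 - 339450) = √(-339450 + √2279)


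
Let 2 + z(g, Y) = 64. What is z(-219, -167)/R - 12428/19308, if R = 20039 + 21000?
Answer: -127208899/198095253 ≈ -0.64216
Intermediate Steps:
R = 41039
z(g, Y) = 62 (z(g, Y) = -2 + 64 = 62)
z(-219, -167)/R - 12428/19308 = 62/41039 - 12428/19308 = 62*(1/41039) - 12428*1/19308 = 62/41039 - 3107/4827 = -127208899/198095253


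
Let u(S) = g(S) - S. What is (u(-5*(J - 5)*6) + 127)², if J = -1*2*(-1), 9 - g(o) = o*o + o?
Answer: 66324736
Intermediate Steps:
g(o) = 9 - o - o² (g(o) = 9 - (o*o + o) = 9 - (o² + o) = 9 - (o + o²) = 9 + (-o - o²) = 9 - o - o²)
J = 2 (J = -2*(-1) = 2)
u(S) = 9 - S² - 2*S (u(S) = (9 - S - S²) - S = 9 - S² - 2*S)
(u(-5*(J - 5)*6) + 127)² = ((9 - (-5*(2 - 5)*6)² - (-10)*(2 - 5)*6) + 127)² = ((9 - (-(-15)*6)² - (-10)*(-3*6)) + 127)² = ((9 - (-5*(-18))² - (-10)*(-18)) + 127)² = ((9 - 1*90² - 2*90) + 127)² = ((9 - 1*8100 - 180) + 127)² = ((9 - 8100 - 180) + 127)² = (-8271 + 127)² = (-8144)² = 66324736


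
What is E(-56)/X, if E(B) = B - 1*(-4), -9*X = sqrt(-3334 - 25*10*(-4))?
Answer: -78*I*sqrt(2334)/389 ≈ -9.6871*I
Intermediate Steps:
X = -I*sqrt(2334)/9 (X = -sqrt(-3334 - 25*10*(-4))/9 = -sqrt(-3334 - 250*(-4))/9 = -sqrt(-3334 + 1000)/9 = -I*sqrt(2334)/9 ≈ -5.3679*I)
E(B) = 4 + B (E(B) = B + 4 = 4 + B)
E(-56)/X = (4 - 56)/((-I*sqrt(2334)/9)) = -78*I*sqrt(2334)/389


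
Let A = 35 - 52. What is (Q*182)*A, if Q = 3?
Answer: -9282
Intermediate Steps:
A = -17
(Q*182)*A = (3*182)*(-17) = 546*(-17) = -9282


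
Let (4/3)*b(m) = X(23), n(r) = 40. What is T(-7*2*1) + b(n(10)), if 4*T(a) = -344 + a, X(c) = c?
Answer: -289/4 ≈ -72.250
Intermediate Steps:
b(m) = 69/4 (b(m) = (3/4)*23 = 69/4)
T(a) = -86 + a/4 (T(a) = (-344 + a)/4 = -86 + a/4)
T(-7*2*1) + b(n(10)) = (-86 + (-7*2*1)/4) + 69/4 = (-86 + (-14*1)/4) + 69/4 = (-86 + (1/4)*(-14)) + 69/4 = (-86 - 7/2) + 69/4 = -179/2 + 69/4 = -289/4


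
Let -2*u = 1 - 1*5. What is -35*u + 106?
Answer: 36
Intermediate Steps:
u = 2 (u = -(1 - 1*5)/2 = -(1 - 5)/2 = -½*(-4) = 2)
-35*u + 106 = -35*2 + 106 = -70 + 106 = 36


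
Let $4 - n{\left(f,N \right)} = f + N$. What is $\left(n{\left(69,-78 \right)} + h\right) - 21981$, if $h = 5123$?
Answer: $-16845$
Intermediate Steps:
$n{\left(f,N \right)} = 4 - N - f$ ($n{\left(f,N \right)} = 4 - \left(f + N\right) = 4 - \left(N + f\right) = 4 - N - f$)
$\left(n{\left(69,-78 \right)} + h\right) - 21981 = \left(\left(4 - -78 - 69\right) + 5123\right) - 21981 = \left(\left(4 + 78 - 69\right) + 5123\right) - 21981 = \left(13 + 5123\right) - 21981 = 5136 - 21981 = -16845$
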